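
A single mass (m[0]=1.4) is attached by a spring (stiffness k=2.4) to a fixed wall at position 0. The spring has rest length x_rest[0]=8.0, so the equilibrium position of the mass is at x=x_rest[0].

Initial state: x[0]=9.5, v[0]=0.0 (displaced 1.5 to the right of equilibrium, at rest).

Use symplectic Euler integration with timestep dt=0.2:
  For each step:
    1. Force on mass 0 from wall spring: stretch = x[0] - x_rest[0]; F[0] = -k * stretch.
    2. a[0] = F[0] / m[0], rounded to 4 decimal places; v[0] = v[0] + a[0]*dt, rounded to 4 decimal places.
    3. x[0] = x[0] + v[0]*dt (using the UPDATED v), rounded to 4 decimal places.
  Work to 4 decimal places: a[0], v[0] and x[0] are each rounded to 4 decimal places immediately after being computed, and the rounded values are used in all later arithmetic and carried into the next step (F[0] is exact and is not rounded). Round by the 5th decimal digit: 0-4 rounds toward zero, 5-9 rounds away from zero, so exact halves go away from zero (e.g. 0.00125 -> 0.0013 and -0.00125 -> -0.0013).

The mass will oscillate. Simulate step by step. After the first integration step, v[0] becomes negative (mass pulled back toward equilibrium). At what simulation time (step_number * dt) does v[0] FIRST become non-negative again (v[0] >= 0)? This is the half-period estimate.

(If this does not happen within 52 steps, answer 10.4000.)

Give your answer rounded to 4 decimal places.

Step 0: x=[9.5000] v=[0.0000]
Step 1: x=[9.3971] v=[-0.5143]
Step 2: x=[9.1984] v=[-0.9933]
Step 3: x=[8.9176] v=[-1.4042]
Step 4: x=[8.5738] v=[-1.7188]
Step 5: x=[8.1907] v=[-1.9155]
Step 6: x=[7.7945] v=[-1.9809]
Step 7: x=[7.4124] v=[-1.9104]
Step 8: x=[7.0706] v=[-1.7089]
Step 9: x=[6.7926] v=[-1.3902]
Step 10: x=[6.5974] v=[-0.9762]
Step 11: x=[6.4983] v=[-0.4953]
Step 12: x=[6.5022] v=[0.0196]
First v>=0 after going negative at step 12, time=2.4000

Answer: 2.4000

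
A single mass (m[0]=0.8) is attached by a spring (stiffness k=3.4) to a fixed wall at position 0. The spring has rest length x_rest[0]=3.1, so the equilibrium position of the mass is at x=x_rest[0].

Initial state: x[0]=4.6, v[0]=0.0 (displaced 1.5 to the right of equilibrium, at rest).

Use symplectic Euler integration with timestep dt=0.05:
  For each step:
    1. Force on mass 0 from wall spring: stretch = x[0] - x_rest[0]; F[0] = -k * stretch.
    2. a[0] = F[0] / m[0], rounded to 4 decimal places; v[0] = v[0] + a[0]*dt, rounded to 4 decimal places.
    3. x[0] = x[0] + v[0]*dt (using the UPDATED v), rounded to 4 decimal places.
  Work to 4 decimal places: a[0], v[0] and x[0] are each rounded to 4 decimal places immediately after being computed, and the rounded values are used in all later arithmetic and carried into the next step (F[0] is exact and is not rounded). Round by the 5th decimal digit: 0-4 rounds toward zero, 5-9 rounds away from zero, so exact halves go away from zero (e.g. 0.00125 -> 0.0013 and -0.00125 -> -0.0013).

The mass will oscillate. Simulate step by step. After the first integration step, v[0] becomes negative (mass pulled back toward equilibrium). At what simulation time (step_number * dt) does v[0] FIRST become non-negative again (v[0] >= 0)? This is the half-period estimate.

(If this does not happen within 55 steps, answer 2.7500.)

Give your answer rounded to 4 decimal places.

Answer: 1.5500

Derivation:
Step 0: x=[4.6000] v=[0.0000]
Step 1: x=[4.5841] v=[-0.3188]
Step 2: x=[4.5524] v=[-0.6342]
Step 3: x=[4.5053] v=[-0.9428]
Step 4: x=[4.4432] v=[-1.2414]
Step 5: x=[4.3669] v=[-1.5268]
Step 6: x=[4.2771] v=[-1.7960]
Step 7: x=[4.1748] v=[-2.0461]
Step 8: x=[4.0611] v=[-2.2745]
Step 9: x=[3.9372] v=[-2.4787]
Step 10: x=[3.8044] v=[-2.6566]
Step 11: x=[3.6641] v=[-2.8063]
Step 12: x=[3.5178] v=[-2.9262]
Step 13: x=[3.3671] v=[-3.0150]
Step 14: x=[3.2135] v=[-3.0718]
Step 15: x=[3.0587] v=[-3.0959]
Step 16: x=[2.9043] v=[-3.0871]
Step 17: x=[2.7520] v=[-3.0455]
Step 18: x=[2.6034] v=[-2.9716]
Step 19: x=[2.4601] v=[-2.8661]
Step 20: x=[2.3236] v=[-2.7301]
Step 21: x=[2.1953] v=[-2.5651]
Step 22: x=[2.0767] v=[-2.3729]
Step 23: x=[1.9689] v=[-2.1555]
Step 24: x=[1.8731] v=[-1.9151]
Step 25: x=[1.7904] v=[-1.6544]
Step 26: x=[1.7216] v=[-1.3761]
Step 27: x=[1.6674] v=[-1.0832]
Step 28: x=[1.6285] v=[-0.7788]
Step 29: x=[1.6052] v=[-0.4661]
Step 30: x=[1.5978] v=[-0.1485]
Step 31: x=[1.6063] v=[0.1707]
First v>=0 after going negative at step 31, time=1.5500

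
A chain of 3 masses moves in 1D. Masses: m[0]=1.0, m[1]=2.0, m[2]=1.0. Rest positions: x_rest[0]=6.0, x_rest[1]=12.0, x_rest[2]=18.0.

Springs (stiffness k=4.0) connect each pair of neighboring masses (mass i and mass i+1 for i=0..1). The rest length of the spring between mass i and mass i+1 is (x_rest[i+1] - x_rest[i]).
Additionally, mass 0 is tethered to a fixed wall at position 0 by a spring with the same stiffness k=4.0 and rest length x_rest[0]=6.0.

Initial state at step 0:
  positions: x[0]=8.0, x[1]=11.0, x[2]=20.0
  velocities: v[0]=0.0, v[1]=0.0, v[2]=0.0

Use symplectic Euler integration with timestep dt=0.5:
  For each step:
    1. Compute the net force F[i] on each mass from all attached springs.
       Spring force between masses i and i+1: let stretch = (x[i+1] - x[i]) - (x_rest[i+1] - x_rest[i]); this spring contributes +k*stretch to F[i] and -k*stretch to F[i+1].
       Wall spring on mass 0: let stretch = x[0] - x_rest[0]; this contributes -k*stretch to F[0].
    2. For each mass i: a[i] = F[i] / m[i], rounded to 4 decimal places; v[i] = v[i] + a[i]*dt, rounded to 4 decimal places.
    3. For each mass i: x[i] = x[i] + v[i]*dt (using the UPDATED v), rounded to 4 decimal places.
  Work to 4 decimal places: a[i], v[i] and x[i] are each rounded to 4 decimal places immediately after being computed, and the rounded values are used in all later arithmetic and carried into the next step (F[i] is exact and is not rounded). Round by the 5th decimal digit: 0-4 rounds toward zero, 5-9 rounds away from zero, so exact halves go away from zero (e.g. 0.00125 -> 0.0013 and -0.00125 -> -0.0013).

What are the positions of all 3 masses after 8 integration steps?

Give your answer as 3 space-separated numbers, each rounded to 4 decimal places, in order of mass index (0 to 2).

Step 0: x=[8.0000 11.0000 20.0000] v=[0.0000 0.0000 0.0000]
Step 1: x=[3.0000 14.0000 17.0000] v=[-10.0000 6.0000 -6.0000]
Step 2: x=[6.0000 13.0000 17.0000] v=[6.0000 -2.0000 0.0000]
Step 3: x=[10.0000 10.5000 19.0000] v=[8.0000 -5.0000 4.0000]
Step 4: x=[4.5000 12.0000 18.5000] v=[-11.0000 3.0000 -1.0000]
Step 5: x=[2.0000 13.0000 17.5000] v=[-5.0000 2.0000 -2.0000]
Step 6: x=[8.5000 10.7500 18.0000] v=[13.0000 -4.5000 1.0000]
Step 7: x=[8.7500 11.0000 17.2500] v=[0.5000 0.5000 -1.5000]
Step 8: x=[2.5000 13.2500 16.2500] v=[-12.5000 4.5000 -2.0000]

Answer: 2.5000 13.2500 16.2500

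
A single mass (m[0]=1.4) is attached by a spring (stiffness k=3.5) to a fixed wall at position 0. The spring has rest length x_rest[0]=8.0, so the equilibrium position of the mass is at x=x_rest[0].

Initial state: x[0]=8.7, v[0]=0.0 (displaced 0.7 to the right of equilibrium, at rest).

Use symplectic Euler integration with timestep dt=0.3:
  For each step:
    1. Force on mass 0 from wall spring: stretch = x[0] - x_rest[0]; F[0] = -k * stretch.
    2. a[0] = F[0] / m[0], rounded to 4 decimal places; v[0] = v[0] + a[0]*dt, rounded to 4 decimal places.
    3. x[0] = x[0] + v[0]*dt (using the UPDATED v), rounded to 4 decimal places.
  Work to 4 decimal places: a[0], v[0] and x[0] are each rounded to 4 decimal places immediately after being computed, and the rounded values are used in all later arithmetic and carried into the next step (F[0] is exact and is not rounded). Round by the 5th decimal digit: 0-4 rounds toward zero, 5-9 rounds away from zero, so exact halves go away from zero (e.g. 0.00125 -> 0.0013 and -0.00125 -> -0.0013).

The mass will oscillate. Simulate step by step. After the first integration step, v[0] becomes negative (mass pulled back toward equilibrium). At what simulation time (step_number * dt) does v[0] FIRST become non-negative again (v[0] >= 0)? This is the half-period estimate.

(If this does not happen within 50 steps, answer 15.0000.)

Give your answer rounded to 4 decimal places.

Answer: 2.1000

Derivation:
Step 0: x=[8.7000] v=[0.0000]
Step 1: x=[8.5425] v=[-0.5250]
Step 2: x=[8.2629] v=[-0.9319]
Step 3: x=[7.9242] v=[-1.1291]
Step 4: x=[7.6025] v=[-1.0723]
Step 5: x=[7.3702] v=[-0.7742]
Step 6: x=[7.2796] v=[-0.3019]
Step 7: x=[7.3511] v=[0.2384]
First v>=0 after going negative at step 7, time=2.1000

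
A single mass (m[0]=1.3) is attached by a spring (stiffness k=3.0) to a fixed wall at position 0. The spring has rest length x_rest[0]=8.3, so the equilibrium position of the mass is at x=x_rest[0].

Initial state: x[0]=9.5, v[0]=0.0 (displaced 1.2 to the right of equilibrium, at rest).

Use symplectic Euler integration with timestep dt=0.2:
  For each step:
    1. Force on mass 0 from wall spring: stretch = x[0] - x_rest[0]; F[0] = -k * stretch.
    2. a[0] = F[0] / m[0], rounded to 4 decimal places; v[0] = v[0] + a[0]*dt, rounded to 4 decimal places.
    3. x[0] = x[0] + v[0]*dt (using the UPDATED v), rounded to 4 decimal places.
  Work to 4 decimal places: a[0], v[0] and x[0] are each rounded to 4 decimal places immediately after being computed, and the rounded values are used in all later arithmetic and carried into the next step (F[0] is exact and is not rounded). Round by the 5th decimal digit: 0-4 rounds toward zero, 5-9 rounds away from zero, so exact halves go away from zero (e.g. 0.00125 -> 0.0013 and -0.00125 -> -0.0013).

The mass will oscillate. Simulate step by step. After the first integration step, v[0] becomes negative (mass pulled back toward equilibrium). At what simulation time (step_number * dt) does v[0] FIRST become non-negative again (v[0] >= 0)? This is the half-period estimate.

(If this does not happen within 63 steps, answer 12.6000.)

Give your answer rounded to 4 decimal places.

Answer: 2.2000

Derivation:
Step 0: x=[9.5000] v=[0.0000]
Step 1: x=[9.3892] v=[-0.5538]
Step 2: x=[9.1779] v=[-1.0565]
Step 3: x=[8.8856] v=[-1.4617]
Step 4: x=[8.5392] v=[-1.7320]
Step 5: x=[8.1707] v=[-1.8424]
Step 6: x=[7.8142] v=[-1.7827]
Step 7: x=[7.5025] v=[-1.5585]
Step 8: x=[7.2644] v=[-1.1904]
Step 9: x=[7.1219] v=[-0.7124]
Step 10: x=[7.0882] v=[-0.1687]
Step 11: x=[7.1663] v=[0.3906]
First v>=0 after going negative at step 11, time=2.2000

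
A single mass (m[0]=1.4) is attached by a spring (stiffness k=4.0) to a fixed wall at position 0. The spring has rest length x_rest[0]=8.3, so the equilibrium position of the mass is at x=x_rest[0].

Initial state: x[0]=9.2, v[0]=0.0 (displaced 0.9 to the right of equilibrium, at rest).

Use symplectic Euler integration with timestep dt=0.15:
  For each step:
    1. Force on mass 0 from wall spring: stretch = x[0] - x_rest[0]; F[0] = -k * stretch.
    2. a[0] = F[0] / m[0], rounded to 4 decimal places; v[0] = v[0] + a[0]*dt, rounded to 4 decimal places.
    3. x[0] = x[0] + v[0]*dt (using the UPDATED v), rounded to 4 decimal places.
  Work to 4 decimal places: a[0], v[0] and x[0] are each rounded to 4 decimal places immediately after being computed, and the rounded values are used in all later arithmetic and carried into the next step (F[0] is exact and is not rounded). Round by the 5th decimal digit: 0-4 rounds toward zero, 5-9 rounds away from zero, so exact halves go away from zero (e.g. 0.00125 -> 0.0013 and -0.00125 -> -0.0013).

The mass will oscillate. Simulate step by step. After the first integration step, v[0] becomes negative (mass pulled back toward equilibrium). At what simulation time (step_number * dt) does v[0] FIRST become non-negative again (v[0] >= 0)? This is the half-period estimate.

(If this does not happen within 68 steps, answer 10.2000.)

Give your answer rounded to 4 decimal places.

Answer: 1.9500

Derivation:
Step 0: x=[9.2000] v=[0.0000]
Step 1: x=[9.1421] v=[-0.3857]
Step 2: x=[9.0301] v=[-0.7466]
Step 3: x=[8.8712] v=[-1.0595]
Step 4: x=[8.6756] v=[-1.3043]
Step 5: x=[8.4558] v=[-1.4653]
Step 6: x=[8.2260] v=[-1.5321]
Step 7: x=[8.0009] v=[-1.5004]
Step 8: x=[7.7951] v=[-1.3722]
Step 9: x=[7.6217] v=[-1.1558]
Step 10: x=[7.4919] v=[-0.8651]
Step 11: x=[7.4141] v=[-0.5188]
Step 12: x=[7.3932] v=[-0.1391]
Step 13: x=[7.4306] v=[0.2495]
First v>=0 after going negative at step 13, time=1.9500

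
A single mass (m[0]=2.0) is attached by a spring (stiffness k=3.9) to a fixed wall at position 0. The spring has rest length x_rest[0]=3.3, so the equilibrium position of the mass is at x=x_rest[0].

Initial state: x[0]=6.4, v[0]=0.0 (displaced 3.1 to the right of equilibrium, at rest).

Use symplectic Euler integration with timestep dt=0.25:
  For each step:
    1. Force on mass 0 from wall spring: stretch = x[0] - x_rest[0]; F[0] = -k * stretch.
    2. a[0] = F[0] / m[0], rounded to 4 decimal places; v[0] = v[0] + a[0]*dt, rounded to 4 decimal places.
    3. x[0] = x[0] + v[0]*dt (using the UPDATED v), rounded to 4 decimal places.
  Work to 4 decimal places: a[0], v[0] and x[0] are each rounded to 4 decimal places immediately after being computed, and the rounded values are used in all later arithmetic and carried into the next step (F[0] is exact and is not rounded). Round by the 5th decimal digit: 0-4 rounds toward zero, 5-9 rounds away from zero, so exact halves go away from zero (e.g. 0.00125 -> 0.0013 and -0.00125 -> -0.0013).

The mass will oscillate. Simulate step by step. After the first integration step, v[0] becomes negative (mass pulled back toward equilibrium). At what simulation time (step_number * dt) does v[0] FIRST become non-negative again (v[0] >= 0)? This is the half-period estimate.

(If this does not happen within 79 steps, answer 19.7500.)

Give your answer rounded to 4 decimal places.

Answer: 2.2500

Derivation:
Step 0: x=[6.4000] v=[0.0000]
Step 1: x=[6.0222] v=[-1.5113]
Step 2: x=[5.3126] v=[-2.8384]
Step 3: x=[4.3577] v=[-3.8196]
Step 4: x=[3.2739] v=[-4.3352]
Step 5: x=[2.1933] v=[-4.3225]
Step 6: x=[1.2476] v=[-3.7830]
Step 7: x=[0.5520] v=[-2.7825]
Step 8: x=[0.1913] v=[-1.4429]
Step 9: x=[0.2095] v=[0.0726]
First v>=0 after going negative at step 9, time=2.2500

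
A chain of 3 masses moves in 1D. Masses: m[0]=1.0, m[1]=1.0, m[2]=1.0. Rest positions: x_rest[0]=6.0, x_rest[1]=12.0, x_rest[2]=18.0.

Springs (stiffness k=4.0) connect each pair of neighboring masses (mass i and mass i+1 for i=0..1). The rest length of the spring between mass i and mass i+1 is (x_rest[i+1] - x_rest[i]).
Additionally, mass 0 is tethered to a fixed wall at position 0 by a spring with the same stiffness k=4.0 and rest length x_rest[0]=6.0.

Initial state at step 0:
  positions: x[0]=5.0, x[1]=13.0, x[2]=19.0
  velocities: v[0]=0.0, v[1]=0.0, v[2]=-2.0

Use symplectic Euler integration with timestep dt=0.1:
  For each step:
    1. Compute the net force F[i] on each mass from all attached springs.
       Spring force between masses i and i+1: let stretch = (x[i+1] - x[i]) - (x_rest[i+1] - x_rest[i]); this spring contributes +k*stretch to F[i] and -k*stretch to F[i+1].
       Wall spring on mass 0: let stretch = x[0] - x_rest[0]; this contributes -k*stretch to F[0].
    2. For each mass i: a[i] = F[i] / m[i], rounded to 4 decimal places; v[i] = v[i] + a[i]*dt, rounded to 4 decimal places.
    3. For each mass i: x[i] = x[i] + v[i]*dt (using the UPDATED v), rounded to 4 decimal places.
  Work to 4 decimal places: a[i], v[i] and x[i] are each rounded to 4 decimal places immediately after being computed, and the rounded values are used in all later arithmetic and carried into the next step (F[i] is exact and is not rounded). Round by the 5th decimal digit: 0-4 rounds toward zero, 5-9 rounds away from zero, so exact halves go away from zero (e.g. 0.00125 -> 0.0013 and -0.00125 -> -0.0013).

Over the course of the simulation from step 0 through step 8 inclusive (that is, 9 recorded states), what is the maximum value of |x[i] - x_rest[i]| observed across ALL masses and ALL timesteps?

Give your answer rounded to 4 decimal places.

Step 0: x=[5.0000 13.0000 19.0000] v=[0.0000 0.0000 -2.0000]
Step 1: x=[5.1200 12.9200 18.8000] v=[1.2000 -0.8000 -2.0000]
Step 2: x=[5.3472 12.7632 18.6048] v=[2.2720 -1.5680 -1.9520]
Step 3: x=[5.6572 12.5434 18.4159] v=[3.0995 -2.1978 -1.8886]
Step 4: x=[6.0163 12.2831 18.2321] v=[3.5911 -2.6033 -1.8376]
Step 5: x=[6.3854 12.0101 18.0504] v=[3.6913 -2.7304 -1.8172]
Step 6: x=[6.7241 11.7537 17.8671] v=[3.3870 -2.5642 -1.8333]
Step 7: x=[6.9950 11.5406 17.6792] v=[2.7092 -2.1307 -1.8787]
Step 8: x=[7.1679 11.3913 17.4858] v=[1.7294 -1.4935 -1.9341]
Max displacement = 1.1679

Answer: 1.1679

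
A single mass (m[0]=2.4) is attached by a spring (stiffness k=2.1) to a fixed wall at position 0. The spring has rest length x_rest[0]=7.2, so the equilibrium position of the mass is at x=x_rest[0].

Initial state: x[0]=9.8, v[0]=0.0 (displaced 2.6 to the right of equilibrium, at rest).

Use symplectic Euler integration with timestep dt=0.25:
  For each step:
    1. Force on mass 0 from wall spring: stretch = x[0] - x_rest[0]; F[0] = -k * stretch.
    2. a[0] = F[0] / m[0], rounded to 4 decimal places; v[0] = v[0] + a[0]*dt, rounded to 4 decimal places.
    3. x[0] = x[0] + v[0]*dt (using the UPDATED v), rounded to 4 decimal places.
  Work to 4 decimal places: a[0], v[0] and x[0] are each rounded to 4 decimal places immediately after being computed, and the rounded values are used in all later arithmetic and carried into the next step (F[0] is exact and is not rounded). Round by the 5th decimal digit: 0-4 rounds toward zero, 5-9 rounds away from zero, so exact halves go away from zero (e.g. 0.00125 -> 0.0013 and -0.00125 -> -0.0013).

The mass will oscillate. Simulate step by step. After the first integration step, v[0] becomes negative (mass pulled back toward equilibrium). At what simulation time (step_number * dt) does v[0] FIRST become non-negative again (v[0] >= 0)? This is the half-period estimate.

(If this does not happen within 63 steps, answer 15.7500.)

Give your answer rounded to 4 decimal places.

Answer: 3.5000

Derivation:
Step 0: x=[9.8000] v=[0.0000]
Step 1: x=[9.6578] v=[-0.5688]
Step 2: x=[9.3812] v=[-1.1065]
Step 3: x=[8.9853] v=[-1.5837]
Step 4: x=[8.4918] v=[-1.9742]
Step 5: x=[7.9276] v=[-2.2568]
Step 6: x=[7.3236] v=[-2.4160]
Step 7: x=[6.7128] v=[-2.4431]
Step 8: x=[6.1287] v=[-2.3365]
Step 9: x=[5.6032] v=[-2.1022]
Step 10: x=[5.1650] v=[-1.7529]
Step 11: x=[4.8381] v=[-1.3078]
Step 12: x=[4.6403] v=[-0.7911]
Step 13: x=[4.5825] v=[-0.2312]
Step 14: x=[4.6679] v=[0.3414]
First v>=0 after going negative at step 14, time=3.5000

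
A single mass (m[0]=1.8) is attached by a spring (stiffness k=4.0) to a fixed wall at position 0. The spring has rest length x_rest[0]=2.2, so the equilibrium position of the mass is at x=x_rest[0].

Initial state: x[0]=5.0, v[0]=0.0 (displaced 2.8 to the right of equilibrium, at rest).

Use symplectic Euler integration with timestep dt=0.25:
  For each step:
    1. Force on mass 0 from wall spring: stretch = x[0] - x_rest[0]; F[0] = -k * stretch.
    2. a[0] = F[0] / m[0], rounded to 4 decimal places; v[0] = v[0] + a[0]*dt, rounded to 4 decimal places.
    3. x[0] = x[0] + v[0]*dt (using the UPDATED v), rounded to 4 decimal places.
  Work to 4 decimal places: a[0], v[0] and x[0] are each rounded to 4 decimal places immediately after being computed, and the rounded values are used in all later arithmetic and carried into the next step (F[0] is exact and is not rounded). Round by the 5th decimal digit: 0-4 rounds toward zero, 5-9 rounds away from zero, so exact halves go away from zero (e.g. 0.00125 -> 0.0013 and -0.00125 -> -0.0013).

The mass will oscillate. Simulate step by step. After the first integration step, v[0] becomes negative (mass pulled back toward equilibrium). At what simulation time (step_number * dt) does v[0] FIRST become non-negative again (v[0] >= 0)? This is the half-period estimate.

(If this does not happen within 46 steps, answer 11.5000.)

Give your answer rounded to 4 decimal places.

Step 0: x=[5.0000] v=[0.0000]
Step 1: x=[4.6111] v=[-1.5556]
Step 2: x=[3.8873] v=[-2.8951]
Step 3: x=[2.9292] v=[-3.8325]
Step 4: x=[1.8698] v=[-4.2376]
Step 5: x=[0.8563] v=[-4.0542]
Step 6: x=[0.0294] v=[-3.3077]
Step 7: x=[-0.4961] v=[-2.1018]
Step 8: x=[-0.6471] v=[-0.6040]
Step 9: x=[-0.4027] v=[0.9777]
First v>=0 after going negative at step 9, time=2.2500

Answer: 2.2500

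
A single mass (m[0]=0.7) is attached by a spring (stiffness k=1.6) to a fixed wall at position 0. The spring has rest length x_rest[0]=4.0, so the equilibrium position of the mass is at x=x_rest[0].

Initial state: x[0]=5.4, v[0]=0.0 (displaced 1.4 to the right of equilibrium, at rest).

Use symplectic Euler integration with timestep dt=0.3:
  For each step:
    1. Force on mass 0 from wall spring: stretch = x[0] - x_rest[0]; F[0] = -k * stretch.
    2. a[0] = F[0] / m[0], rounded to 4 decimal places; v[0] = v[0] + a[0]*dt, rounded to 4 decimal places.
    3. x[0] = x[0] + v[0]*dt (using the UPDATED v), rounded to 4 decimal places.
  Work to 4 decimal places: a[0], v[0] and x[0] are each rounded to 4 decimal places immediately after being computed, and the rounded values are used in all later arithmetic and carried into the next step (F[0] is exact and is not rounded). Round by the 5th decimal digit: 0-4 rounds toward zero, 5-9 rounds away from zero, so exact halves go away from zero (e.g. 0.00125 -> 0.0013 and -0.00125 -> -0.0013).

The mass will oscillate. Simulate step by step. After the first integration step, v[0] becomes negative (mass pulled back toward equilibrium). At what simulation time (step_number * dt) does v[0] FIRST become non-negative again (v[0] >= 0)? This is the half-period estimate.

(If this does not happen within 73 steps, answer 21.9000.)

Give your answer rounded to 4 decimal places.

Answer: 2.1000

Derivation:
Step 0: x=[5.4000] v=[0.0000]
Step 1: x=[5.1120] v=[-0.9600]
Step 2: x=[4.5953] v=[-1.7225]
Step 3: x=[3.9561] v=[-2.1307]
Step 4: x=[3.3259] v=[-2.1006]
Step 5: x=[2.8344] v=[-1.6384]
Step 6: x=[2.5827] v=[-0.8391]
Step 7: x=[2.6225] v=[0.1328]
First v>=0 after going negative at step 7, time=2.1000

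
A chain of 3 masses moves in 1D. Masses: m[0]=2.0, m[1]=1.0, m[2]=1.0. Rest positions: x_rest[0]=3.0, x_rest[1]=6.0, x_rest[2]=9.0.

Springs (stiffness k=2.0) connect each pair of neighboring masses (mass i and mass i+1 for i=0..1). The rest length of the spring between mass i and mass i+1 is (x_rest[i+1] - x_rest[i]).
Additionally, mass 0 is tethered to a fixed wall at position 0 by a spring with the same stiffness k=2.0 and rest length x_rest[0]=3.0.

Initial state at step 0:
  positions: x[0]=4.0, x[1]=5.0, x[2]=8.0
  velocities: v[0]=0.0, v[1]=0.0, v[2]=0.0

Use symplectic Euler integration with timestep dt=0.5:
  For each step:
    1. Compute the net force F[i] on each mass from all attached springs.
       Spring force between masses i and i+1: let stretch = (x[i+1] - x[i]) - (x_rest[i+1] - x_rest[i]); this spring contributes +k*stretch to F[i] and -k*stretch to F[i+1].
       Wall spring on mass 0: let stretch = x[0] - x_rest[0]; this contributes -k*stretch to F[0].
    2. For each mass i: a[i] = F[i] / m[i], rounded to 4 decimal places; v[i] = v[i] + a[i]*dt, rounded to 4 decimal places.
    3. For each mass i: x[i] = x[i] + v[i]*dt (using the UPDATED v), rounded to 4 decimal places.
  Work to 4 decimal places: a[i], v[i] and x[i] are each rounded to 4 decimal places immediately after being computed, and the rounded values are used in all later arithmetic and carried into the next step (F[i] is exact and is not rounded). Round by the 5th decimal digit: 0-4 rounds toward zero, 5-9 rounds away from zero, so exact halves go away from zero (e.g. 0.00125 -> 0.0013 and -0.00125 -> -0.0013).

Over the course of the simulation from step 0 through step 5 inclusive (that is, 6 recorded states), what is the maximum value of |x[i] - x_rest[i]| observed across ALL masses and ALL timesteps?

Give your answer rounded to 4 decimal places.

Step 0: x=[4.0000 5.0000 8.0000] v=[0.0000 0.0000 0.0000]
Step 1: x=[3.2500 6.0000 8.0000] v=[-1.5000 2.0000 0.0000]
Step 2: x=[2.3750 6.6250 8.5000] v=[-1.7500 1.2500 1.0000]
Step 3: x=[1.9688 6.0625 9.5625] v=[-0.8125 -1.1250 2.1250]
Step 4: x=[2.0938 5.2032 10.3750] v=[0.2500 -1.7187 1.6250]
Step 5: x=[2.4727 5.3751 10.1016] v=[0.7578 0.3437 -0.5468]
Max displacement = 1.3750

Answer: 1.3750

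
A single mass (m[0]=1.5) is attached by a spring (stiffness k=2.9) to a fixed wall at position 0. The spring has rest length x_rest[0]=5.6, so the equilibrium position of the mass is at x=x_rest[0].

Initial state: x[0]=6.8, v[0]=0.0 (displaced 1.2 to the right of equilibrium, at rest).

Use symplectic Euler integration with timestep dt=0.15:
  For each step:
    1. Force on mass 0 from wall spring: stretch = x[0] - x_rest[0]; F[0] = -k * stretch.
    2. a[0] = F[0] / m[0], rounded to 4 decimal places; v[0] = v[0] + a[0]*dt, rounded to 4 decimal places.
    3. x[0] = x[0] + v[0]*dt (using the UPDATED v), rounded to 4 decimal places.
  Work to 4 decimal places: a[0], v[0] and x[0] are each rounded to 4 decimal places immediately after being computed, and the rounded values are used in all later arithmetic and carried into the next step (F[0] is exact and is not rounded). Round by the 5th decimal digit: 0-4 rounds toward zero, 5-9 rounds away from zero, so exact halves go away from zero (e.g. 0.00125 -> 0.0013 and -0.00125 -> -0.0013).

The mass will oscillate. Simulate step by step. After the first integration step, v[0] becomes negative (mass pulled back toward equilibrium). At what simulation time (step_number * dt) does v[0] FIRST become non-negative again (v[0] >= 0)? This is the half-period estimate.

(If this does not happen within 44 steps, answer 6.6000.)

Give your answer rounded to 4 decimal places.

Answer: 2.4000

Derivation:
Step 0: x=[6.8000] v=[0.0000]
Step 1: x=[6.7478] v=[-0.3480]
Step 2: x=[6.6457] v=[-0.6809]
Step 3: x=[6.4981] v=[-0.9842]
Step 4: x=[6.3114] v=[-1.2446]
Step 5: x=[6.0938] v=[-1.4509]
Step 6: x=[5.8547] v=[-1.5941]
Step 7: x=[5.6045] v=[-1.6680]
Step 8: x=[5.3541] v=[-1.6693]
Step 9: x=[5.1144] v=[-1.5980]
Step 10: x=[4.8958] v=[-1.4572]
Step 11: x=[4.7079] v=[-1.2530]
Step 12: x=[4.5588] v=[-0.9943]
Step 13: x=[4.4549] v=[-0.6924]
Step 14: x=[4.4009] v=[-0.3603]
Step 15: x=[4.3990] v=[-0.0126]
Step 16: x=[4.4494] v=[0.3357]
First v>=0 after going negative at step 16, time=2.4000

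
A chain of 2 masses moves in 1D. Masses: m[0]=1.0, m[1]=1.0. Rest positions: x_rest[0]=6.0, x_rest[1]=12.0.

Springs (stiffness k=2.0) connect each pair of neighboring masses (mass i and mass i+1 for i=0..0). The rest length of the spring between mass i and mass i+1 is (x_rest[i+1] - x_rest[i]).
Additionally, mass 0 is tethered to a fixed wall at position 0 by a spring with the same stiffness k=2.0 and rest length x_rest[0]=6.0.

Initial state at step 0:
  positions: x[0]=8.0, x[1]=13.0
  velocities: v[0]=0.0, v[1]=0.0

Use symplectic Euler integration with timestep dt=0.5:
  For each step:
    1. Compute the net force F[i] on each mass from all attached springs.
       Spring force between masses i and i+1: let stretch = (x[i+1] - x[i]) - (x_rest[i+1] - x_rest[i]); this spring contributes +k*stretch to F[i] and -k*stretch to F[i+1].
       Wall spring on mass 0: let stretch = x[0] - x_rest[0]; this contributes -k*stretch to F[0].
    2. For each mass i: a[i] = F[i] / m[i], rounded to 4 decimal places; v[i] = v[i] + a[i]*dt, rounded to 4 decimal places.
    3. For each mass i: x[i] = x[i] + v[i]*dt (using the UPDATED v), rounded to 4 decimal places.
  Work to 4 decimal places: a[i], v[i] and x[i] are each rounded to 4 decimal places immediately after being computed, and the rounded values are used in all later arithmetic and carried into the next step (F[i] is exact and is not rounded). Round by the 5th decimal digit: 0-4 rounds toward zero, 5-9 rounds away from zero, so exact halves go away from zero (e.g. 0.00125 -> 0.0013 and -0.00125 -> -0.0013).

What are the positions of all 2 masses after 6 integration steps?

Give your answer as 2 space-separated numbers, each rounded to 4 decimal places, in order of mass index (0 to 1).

Step 0: x=[8.0000 13.0000] v=[0.0000 0.0000]
Step 1: x=[6.5000 13.5000] v=[-3.0000 1.0000]
Step 2: x=[5.2500 13.5000] v=[-2.5000 0.0000]
Step 3: x=[5.5000 12.3750] v=[0.5000 -2.2500]
Step 4: x=[6.4375 10.8125] v=[1.8750 -3.1250]
Step 5: x=[6.3438 10.0625] v=[-0.1875 -1.5000]
Step 6: x=[4.9375 10.4532] v=[-2.8126 0.7813]

Answer: 4.9375 10.4532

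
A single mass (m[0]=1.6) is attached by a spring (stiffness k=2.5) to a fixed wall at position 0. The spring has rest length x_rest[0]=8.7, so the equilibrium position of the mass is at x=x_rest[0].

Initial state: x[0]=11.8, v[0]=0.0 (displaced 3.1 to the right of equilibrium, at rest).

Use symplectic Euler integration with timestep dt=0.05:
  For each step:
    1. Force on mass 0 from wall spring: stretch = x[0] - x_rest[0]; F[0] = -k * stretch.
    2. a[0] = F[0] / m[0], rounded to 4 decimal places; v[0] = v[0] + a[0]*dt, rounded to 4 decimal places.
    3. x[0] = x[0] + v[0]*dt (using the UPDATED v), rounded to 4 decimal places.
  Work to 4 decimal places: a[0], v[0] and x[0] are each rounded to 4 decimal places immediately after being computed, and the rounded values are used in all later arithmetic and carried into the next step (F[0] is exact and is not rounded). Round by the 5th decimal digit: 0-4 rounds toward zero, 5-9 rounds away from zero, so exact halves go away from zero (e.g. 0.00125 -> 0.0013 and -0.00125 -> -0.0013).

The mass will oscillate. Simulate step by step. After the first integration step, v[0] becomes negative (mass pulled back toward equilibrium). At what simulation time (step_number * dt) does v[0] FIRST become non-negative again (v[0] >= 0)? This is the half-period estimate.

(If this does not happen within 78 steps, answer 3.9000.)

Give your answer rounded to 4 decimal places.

Step 0: x=[11.8000] v=[0.0000]
Step 1: x=[11.7879] v=[-0.2422]
Step 2: x=[11.7637] v=[-0.4834]
Step 3: x=[11.7276] v=[-0.7228]
Step 4: x=[11.6796] v=[-0.9593]
Step 5: x=[11.6200] v=[-1.1921]
Step 6: x=[11.5490] v=[-1.4202]
Step 7: x=[11.4669] v=[-1.6428]
Step 8: x=[11.3740] v=[-1.8590]
Step 9: x=[11.2706] v=[-2.0679]
Step 10: x=[11.1572] v=[-2.2687]
Step 11: x=[11.0342] v=[-2.4607]
Step 12: x=[10.9020] v=[-2.6431]
Step 13: x=[10.7612] v=[-2.8151]
Step 14: x=[10.6124] v=[-2.9761]
Step 15: x=[10.4561] v=[-3.1255]
Step 16: x=[10.2930] v=[-3.2627]
Step 17: x=[10.1236] v=[-3.3872]
Step 18: x=[9.9487] v=[-3.4984]
Step 19: x=[9.7689] v=[-3.5960]
Step 20: x=[9.5849] v=[-3.6795]
Step 21: x=[9.3975] v=[-3.7486]
Step 22: x=[9.2073] v=[-3.8031]
Step 23: x=[9.0152] v=[-3.8427]
Step 24: x=[8.8218] v=[-3.8673]
Step 25: x=[8.6280] v=[-3.8768]
Step 26: x=[8.4344] v=[-3.8712]
Step 27: x=[8.2419] v=[-3.8505]
Step 28: x=[8.0512] v=[-3.8147]
Step 29: x=[7.8630] v=[-3.7640]
Step 30: x=[7.6781] v=[-3.6986]
Step 31: x=[7.4972] v=[-3.6188]
Step 32: x=[7.3210] v=[-3.5248]
Step 33: x=[7.1501] v=[-3.4171]
Step 34: x=[6.9853] v=[-3.2960]
Step 35: x=[6.8272] v=[-3.1620]
Step 36: x=[6.6764] v=[-3.0157]
Step 37: x=[6.5335] v=[-2.8576]
Step 38: x=[6.3991] v=[-2.6883]
Step 39: x=[6.2737] v=[-2.5085]
Step 40: x=[6.1578] v=[-2.3189]
Step 41: x=[6.0518] v=[-2.1203]
Step 42: x=[5.9561] v=[-1.9134]
Step 43: x=[5.8712] v=[-1.6990]
Step 44: x=[5.7973] v=[-1.4780]
Step 45: x=[5.7347] v=[-1.2512]
Step 46: x=[5.6837] v=[-1.0195]
Step 47: x=[5.6445] v=[-0.7839]
Step 48: x=[5.6172] v=[-0.5452]
Step 49: x=[5.6020] v=[-0.3044]
Step 50: x=[5.5989] v=[-0.0624]
Step 51: x=[5.6079] v=[0.1799]
First v>=0 after going negative at step 51, time=2.5500

Answer: 2.5500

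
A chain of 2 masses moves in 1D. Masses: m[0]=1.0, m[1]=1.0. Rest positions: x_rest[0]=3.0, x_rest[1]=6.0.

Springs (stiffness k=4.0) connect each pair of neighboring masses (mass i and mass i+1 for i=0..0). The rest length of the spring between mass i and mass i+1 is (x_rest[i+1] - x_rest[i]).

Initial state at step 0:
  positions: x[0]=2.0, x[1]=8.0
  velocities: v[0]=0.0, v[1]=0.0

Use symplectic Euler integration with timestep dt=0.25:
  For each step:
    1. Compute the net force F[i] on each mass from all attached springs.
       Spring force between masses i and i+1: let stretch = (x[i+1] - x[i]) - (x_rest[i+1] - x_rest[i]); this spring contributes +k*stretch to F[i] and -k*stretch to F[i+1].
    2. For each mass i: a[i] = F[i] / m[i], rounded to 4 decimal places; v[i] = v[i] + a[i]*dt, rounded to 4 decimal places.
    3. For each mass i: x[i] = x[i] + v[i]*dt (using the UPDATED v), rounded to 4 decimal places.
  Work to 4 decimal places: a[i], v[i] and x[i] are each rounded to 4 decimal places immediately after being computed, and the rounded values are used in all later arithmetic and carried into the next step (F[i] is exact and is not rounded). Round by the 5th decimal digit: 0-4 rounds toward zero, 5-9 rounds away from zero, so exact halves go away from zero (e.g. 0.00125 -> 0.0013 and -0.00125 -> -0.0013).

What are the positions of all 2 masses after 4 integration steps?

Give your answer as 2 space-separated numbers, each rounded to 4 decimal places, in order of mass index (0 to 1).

Answer: 5.0938 4.9063

Derivation:
Step 0: x=[2.0000 8.0000] v=[0.0000 0.0000]
Step 1: x=[2.7500 7.2500] v=[3.0000 -3.0000]
Step 2: x=[3.8750 6.1250] v=[4.5000 -4.5000]
Step 3: x=[4.8125 5.1875] v=[3.7500 -3.7500]
Step 4: x=[5.0938 4.9063] v=[1.1250 -1.1250]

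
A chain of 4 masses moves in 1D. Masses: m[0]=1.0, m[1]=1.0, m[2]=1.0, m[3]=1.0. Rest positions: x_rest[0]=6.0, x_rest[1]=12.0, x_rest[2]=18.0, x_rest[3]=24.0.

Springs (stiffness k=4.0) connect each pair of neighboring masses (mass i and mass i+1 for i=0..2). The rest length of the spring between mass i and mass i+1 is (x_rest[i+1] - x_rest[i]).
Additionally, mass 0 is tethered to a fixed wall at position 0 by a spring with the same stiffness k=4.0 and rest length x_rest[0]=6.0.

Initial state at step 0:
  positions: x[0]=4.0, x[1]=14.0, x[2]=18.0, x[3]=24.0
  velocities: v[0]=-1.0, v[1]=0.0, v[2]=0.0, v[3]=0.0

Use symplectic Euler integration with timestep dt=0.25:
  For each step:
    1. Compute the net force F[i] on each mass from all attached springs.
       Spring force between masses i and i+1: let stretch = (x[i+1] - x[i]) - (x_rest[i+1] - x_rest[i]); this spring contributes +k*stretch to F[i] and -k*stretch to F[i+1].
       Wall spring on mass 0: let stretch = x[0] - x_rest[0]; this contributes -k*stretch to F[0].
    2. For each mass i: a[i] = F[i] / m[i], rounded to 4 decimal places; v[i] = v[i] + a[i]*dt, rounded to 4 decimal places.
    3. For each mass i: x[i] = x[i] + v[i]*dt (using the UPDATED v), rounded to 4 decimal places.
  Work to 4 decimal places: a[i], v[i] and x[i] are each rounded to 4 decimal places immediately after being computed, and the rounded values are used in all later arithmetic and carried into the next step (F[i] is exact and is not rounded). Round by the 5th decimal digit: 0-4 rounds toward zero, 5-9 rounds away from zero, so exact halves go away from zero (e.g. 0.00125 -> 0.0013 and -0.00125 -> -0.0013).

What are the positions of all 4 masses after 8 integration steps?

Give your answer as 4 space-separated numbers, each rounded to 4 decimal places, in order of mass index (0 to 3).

Answer: 5.3234 11.7816 19.4109 22.7001

Derivation:
Step 0: x=[4.0000 14.0000 18.0000 24.0000] v=[-1.0000 0.0000 0.0000 0.0000]
Step 1: x=[5.2500 12.5000 18.5000 24.0000] v=[5.0000 -6.0000 2.0000 0.0000]
Step 2: x=[7.0000 10.6875 18.8750 24.1250] v=[7.0000 -7.2500 1.5000 0.5000]
Step 3: x=[7.9219 10.0000 18.5156 24.4375] v=[3.6875 -2.7500 -1.4375 1.2500]
Step 4: x=[7.3828 10.9219 17.5078 24.7695] v=[-2.1563 3.6875 -4.0312 1.3281]
Step 5: x=[5.8828 12.6055 16.6690 24.7861] v=[-6.0000 6.7343 -3.3554 0.0664]
Step 6: x=[4.5928 13.6243 16.8436 24.2734] v=[-5.1601 4.0751 0.6982 -2.0507]
Step 7: x=[4.4125 13.1900 18.0708 23.4033] v=[-0.7214 -1.7371 4.9087 -3.4805]
Step 8: x=[5.3234 11.7816 19.4109 22.7001] v=[3.6436 -5.6338 5.3604 -2.8130]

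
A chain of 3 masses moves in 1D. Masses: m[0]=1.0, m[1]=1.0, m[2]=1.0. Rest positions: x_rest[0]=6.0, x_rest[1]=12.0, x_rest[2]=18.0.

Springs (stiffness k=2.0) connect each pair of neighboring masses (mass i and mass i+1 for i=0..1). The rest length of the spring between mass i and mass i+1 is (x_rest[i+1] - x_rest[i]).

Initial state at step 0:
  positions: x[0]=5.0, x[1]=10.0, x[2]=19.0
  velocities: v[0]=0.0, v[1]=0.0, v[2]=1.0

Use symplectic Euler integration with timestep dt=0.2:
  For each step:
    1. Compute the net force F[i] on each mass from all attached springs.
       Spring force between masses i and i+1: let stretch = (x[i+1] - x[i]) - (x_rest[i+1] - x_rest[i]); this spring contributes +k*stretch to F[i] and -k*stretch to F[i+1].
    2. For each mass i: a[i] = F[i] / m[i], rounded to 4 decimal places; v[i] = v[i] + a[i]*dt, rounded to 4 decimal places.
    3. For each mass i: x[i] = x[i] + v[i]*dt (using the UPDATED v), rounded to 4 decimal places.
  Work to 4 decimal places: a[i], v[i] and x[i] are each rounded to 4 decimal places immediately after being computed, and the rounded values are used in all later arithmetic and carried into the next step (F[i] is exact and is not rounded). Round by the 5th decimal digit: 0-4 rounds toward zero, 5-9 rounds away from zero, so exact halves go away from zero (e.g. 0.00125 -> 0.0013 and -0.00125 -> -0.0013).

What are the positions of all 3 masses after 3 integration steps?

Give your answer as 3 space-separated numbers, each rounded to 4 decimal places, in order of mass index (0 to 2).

Step 0: x=[5.0000 10.0000 19.0000] v=[0.0000 0.0000 1.0000]
Step 1: x=[4.9200 10.3200 18.9600] v=[-0.4000 1.6000 -0.2000]
Step 2: x=[4.7920 10.8992 18.7088] v=[-0.6400 2.8960 -1.2560]
Step 3: x=[4.6726 11.6146 18.3128] v=[-0.5971 3.5770 -1.9798]

Answer: 4.6726 11.6146 18.3128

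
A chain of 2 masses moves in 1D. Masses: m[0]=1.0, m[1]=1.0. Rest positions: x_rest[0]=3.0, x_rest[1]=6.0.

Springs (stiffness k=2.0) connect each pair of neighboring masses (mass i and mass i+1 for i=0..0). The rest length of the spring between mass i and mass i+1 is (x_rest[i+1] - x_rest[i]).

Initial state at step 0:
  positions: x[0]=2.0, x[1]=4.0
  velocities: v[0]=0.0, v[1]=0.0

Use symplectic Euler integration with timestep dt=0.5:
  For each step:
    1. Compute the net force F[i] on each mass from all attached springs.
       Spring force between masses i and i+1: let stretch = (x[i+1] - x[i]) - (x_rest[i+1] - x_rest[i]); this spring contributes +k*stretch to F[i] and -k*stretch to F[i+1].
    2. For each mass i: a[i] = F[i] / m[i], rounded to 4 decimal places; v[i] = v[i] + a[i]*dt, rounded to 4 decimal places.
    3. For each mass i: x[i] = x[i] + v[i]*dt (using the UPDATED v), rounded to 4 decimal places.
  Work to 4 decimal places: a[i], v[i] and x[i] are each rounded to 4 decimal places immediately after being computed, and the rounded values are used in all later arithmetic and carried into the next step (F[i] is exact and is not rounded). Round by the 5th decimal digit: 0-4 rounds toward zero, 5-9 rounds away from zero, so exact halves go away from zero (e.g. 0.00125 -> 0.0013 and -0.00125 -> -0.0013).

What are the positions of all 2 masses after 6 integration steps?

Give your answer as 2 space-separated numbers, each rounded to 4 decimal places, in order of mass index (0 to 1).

Answer: 2.0000 4.0000

Derivation:
Step 0: x=[2.0000 4.0000] v=[0.0000 0.0000]
Step 1: x=[1.5000 4.5000] v=[-1.0000 1.0000]
Step 2: x=[1.0000 5.0000] v=[-1.0000 1.0000]
Step 3: x=[1.0000 5.0000] v=[0.0000 0.0000]
Step 4: x=[1.5000 4.5000] v=[1.0000 -1.0000]
Step 5: x=[2.0000 4.0000] v=[1.0000 -1.0000]
Step 6: x=[2.0000 4.0000] v=[0.0000 0.0000]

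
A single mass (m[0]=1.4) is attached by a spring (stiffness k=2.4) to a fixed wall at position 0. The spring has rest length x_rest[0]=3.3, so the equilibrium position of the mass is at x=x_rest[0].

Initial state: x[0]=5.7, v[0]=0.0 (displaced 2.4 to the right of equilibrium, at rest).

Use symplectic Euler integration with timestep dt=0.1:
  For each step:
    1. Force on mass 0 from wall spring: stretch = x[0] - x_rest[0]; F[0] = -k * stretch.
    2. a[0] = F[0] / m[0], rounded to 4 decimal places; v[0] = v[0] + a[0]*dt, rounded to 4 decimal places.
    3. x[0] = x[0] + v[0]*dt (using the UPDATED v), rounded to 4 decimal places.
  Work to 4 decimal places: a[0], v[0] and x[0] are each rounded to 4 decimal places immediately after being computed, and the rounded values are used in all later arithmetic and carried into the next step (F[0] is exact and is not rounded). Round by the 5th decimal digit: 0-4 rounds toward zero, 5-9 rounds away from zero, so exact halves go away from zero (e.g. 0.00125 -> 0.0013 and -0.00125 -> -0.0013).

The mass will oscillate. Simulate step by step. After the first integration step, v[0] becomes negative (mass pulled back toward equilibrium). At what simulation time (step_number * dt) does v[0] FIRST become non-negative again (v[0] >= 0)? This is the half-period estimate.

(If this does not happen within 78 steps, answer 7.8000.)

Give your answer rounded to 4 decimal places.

Answer: 2.4000

Derivation:
Step 0: x=[5.7000] v=[0.0000]
Step 1: x=[5.6589] v=[-0.4114]
Step 2: x=[5.5773] v=[-0.8158]
Step 3: x=[5.4567] v=[-1.2062]
Step 4: x=[5.2991] v=[-1.5759]
Step 5: x=[5.1072] v=[-1.9186]
Step 6: x=[4.8844] v=[-2.2284]
Step 7: x=[4.6344] v=[-2.5000]
Step 8: x=[4.3615] v=[-2.7288]
Step 9: x=[4.0704] v=[-2.9108]
Step 10: x=[3.7661] v=[-3.0429]
Step 11: x=[3.4538] v=[-3.1228]
Step 12: x=[3.1389] v=[-3.1492]
Step 13: x=[2.8267] v=[-3.1216]
Step 14: x=[2.5227] v=[-3.0405]
Step 15: x=[2.2320] v=[-2.9073]
Step 16: x=[1.9596] v=[-2.7242]
Step 17: x=[1.7102] v=[-2.4944]
Step 18: x=[1.4880] v=[-2.2219]
Step 19: x=[1.2969] v=[-1.9113]
Step 20: x=[1.1401] v=[-1.5679]
Step 21: x=[1.0203] v=[-1.1976]
Step 22: x=[0.9396] v=[-0.8068]
Step 23: x=[0.8994] v=[-0.4022]
Step 24: x=[0.9003] v=[0.0093]
First v>=0 after going negative at step 24, time=2.4000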